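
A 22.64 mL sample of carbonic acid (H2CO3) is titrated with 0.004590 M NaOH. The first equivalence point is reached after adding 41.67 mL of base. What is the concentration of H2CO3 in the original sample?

n(NaOH) = 0.004590 x 0.04167 = 0.0001913 mol.
At the first equivalence point, 1 mol OH^- react per mol H2CO3, so n(H2CO3) = 0.0001913 / 1 = 0.0001913 mol.
[H2CO3] = 0.0001913 / 0.02264 L = 0.00845 M.

0.00845 M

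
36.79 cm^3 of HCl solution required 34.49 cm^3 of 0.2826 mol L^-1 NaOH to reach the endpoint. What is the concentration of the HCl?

0.265 M

n(NaOH) delivered = 0.2826 x 0.03449 = 0.009747 mol.
For a 1:1 reaction, n(HCl) = 0.009747 mol.
[HCl] = 0.009747 mol / 0.03679 L = 0.265 M.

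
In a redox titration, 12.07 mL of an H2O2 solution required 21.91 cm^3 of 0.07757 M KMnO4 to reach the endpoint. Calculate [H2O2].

n(KMnO4) = 0.07757 x 0.02191 = 0.001700 mol.
From the balanced equation, 2 mol KMnO4 reacts with 5 mol H2O2, so n(H2O2) = 0.001700 x 5/2 = 0.004249 mol.
[H2O2] = 0.004249 / 0.01207 L = 0.352 M.

0.352 M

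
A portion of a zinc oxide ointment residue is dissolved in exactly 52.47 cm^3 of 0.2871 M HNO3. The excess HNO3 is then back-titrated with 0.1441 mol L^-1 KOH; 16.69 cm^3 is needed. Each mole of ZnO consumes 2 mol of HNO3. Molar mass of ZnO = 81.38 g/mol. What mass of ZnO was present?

0.515 g

Total n(HNO3) added = 0.2871 x 0.05247 = 0.01506 mol.
n(KOH) used = 0.1441 x 0.01669 = 0.002405 mol, which equals the excess n(HNO3).
So n(HNO3) consumed by the sample = 0.01506 - 0.002405 = 0.01266 mol.
n(ZnO) = 0.01266 / 2 = 0.006330 mol.
mass = 0.006330 mol x 81.38 g/mol = 0.515 g.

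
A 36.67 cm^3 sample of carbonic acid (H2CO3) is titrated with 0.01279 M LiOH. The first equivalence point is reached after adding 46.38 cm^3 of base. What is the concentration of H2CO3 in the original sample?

0.0162 M

n(LiOH) = 0.01279 x 0.04638 = 0.0005932 mol.
At the first equivalence point, 1 mol OH^- react per mol H2CO3, so n(H2CO3) = 0.0005932 / 1 = 0.0005932 mol.
[H2CO3] = 0.0005932 / 0.03667 L = 0.0162 M.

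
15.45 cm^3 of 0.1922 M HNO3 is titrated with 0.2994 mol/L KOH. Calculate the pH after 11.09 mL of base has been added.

12.12

n(acid) = 0.1922 x 0.01545 = 0.002969 mol; n(KOH) added = 0.2994 x 0.01109 = 0.003320 mol.
Base is in excess by 0.003320 - 0.002969 = 0.0003509 mol in a total volume of 0.02654 L.
[OH^-] = 0.0003509/0.02654 = 0.01322 M, so pOH = 1.88 and pH = 14.00 - 1.88 = 12.12.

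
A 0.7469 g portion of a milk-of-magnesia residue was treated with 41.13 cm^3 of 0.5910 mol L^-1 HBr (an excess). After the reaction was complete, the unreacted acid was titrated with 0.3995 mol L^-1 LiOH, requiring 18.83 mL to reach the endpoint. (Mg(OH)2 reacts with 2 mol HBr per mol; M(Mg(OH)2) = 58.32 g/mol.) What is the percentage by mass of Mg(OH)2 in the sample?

Total n(HBr) added = 0.5910 x 0.04113 = 0.02431 mol.
n(LiOH) used = 0.3995 x 0.01883 = 0.007523 mol, which equals the excess n(HBr).
So n(HBr) consumed by the sample = 0.02431 - 0.007523 = 0.01679 mol.
n(Mg(OH)2) = 0.01679 / 2 = 0.008393 mol.
mass Mg(OH)2 = 0.008393 x 58.32 = 0.4895 g, so %Mg(OH)2 = 0.4895/0.7469 x 100 = 65.5%.

65.5%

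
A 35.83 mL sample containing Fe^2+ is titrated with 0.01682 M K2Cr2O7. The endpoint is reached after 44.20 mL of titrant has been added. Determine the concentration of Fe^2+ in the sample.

n(K2Cr2O7) = 0.01682 x 0.04420 = 0.0007434 mol.
From the balanced equation, 1 mol K2Cr2O7 reacts with 6 mol Fe^2+, so n(Fe^2+) = 0.0007434 x 6/1 = 0.004461 mol.
[Fe^2+] = 0.004461 / 0.03583 L = 0.124 M.

0.124 M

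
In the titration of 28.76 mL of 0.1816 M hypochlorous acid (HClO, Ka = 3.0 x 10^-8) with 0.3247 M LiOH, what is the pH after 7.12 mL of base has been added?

Initial n(HClO) = 0.1816 x 0.02876 = 0.005223 mol.
n(LiOH) added = 0.3247 x 0.007120 = 0.002312 mol, converting that many moles of HClO to ClO-.
Remaining n(HClO) = 0.002911 mol; n(ClO-) = 0.002312 mol.
By Henderson-Hasselbalch, pH = pKa + log([A^-]/[HA]) = 7.52 + log(0.002312/0.002911) = 7.52 + (-0.10) = 7.42.

7.42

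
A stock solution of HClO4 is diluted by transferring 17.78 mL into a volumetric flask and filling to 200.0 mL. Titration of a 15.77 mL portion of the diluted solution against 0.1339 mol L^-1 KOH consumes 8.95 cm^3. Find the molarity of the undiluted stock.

n(KOH) = 0.1339 x 0.008950 = 0.001198 mol.
n(HClO4) in the aliquot = 0.001198 mol.
[diluted HClO4] = 0.001198 / 0.01577 = 0.07599 M.
Dilution factor = 200.0/17.78 = 11.25, so [stock] = 0.07599 x 11.25 = 0.855 M.

0.855 M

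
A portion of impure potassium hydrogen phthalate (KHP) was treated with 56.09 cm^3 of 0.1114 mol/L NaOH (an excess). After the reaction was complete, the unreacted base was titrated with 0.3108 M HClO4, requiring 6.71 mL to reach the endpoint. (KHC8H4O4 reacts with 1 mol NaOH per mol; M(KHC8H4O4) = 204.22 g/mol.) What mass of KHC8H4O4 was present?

Total n(NaOH) added = 0.1114 x 0.05609 = 0.006248 mol.
n(HClO4) used = 0.3108 x 0.006710 = 0.002085 mol, which equals the excess n(NaOH).
So n(NaOH) consumed by the sample = 0.006248 - 0.002085 = 0.004163 mol.
n(KHC8H4O4) = 0.004163 / 1 = 0.004163 mol.
mass = 0.004163 mol x 204.22 g/mol = 0.850 g.

0.850 g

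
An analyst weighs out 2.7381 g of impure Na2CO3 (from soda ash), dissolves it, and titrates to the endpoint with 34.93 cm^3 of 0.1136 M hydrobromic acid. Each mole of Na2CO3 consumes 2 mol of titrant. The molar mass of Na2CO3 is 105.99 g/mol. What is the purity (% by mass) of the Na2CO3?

n(HBr) = 0.1136 x 0.03493 = 0.003968 mol.
n(Na2CO3) = 0.003968 / 2 = 0.001984 mol.
mass of Na2CO3 = 0.001984 x 105.99 = 0.2103 g.
% purity = 0.2103 / 2.7381 x 100 = 7.68%.

7.68%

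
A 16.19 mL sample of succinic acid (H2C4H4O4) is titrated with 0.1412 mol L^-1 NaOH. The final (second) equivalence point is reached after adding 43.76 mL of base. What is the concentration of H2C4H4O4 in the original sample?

n(NaOH) = 0.1412 x 0.04376 = 0.006179 mol.
At the final (second) equivalence point, 2 mol OH^- react per mol H2C4H4O4, so n(H2C4H4O4) = 0.006179 / 2 = 0.003089 mol.
[H2C4H4O4] = 0.003089 / 0.01619 L = 0.191 M.

0.191 M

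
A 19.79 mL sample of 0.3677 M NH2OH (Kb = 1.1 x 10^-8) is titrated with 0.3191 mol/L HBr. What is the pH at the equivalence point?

n(NH2OH) = 0.3677 x 0.01979 = 0.007277 mol; V(HBr) at equivalence = 0.007277/0.3191 = 0.02280 L.
At equivalence the base is fully converted to NH3OH+; total volume = 0.04259 L, so [NH3OH+] = 0.007277/0.04259 = 0.1708 M.
Ka(NH3OH+) = Kw/Kb = 1.0e-14 / 1.1 x 10^-8 = 9.09e-7.
[H^+] = sqrt(Ka x [NH3OH+]) = sqrt(9.09e-7 x 0.1708) = 0.000394 M.
pH = -log(0.000394) = 3.40.

3.40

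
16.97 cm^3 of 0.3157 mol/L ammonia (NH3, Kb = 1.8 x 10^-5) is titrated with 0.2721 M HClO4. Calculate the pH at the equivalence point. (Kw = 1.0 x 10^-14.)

n(NH3) = 0.3157 x 0.01697 = 0.005357 mol; V(HClO4) at equivalence = 0.005357/0.2721 = 0.01969 L.
At equivalence the base is fully converted to NH4+; total volume = 0.03666 L, so [NH4+] = 0.005357/0.03666 = 0.1461 M.
Ka(NH4+) = Kw/Kb = 1.0e-14 / 1.8 x 10^-5 = 5.56e-10.
[H^+] = sqrt(Ka x [NH4+]) = sqrt(5.56e-10 x 0.1461) = 9.01e-6 M.
pH = -log(9.01e-6) = 5.05.

5.05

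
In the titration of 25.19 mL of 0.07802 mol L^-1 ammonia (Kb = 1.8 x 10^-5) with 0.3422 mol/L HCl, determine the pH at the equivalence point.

n(NH3) = 0.07802 x 0.02519 = 0.001965 mol; V(HCl) at equivalence = 0.001965/0.3422 = 0.005743 L.
At equivalence the base is fully converted to NH4+; total volume = 0.03093 L, so [NH4+] = 0.001965/0.03093 = 0.06353 M.
Ka(NH4+) = Kw/Kb = 1.0e-14 / 1.8 x 10^-5 = 5.56e-10.
[H^+] = sqrt(Ka x [NH4+]) = sqrt(5.56e-10 x 0.06353) = 5.94e-6 M.
pH = -log(5.94e-6) = 5.23.

5.23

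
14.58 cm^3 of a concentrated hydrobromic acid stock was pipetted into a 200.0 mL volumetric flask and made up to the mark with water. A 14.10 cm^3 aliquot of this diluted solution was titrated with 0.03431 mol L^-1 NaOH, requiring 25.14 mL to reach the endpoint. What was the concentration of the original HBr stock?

0.839 M

n(NaOH) = 0.03431 x 0.02514 = 0.0008626 mol.
n(HBr) in the aliquot = 0.0008626 mol.
[diluted HBr] = 0.0008626 / 0.01410 = 0.06117 M.
Dilution factor = 200.0/14.58 = 13.72, so [stock] = 0.06117 x 13.72 = 0.839 M.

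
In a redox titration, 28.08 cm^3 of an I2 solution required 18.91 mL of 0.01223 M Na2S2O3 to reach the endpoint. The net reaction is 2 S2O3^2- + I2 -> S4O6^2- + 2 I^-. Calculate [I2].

n(Na2S2O3) = 0.01223 x 0.01891 = 0.0002313 mol.
From the balanced equation, 2 mol Na2S2O3 reacts with 1 mol I2, so n(I2) = 0.0002313 x 1/2 = 0.0001156 mol.
[I2] = 0.0001156 / 0.02808 L = 0.00412 M.

0.00412 M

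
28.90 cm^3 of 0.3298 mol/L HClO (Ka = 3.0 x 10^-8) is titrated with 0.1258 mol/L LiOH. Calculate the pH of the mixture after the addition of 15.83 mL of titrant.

6.94

Initial n(HClO) = 0.3298 x 0.02890 = 0.009531 mol.
n(LiOH) added = 0.1258 x 0.01583 = 0.001991 mol, converting that many moles of HClO to ClO-.
Remaining n(HClO) = 0.007540 mol; n(ClO-) = 0.001991 mol.
By Henderson-Hasselbalch, pH = pKa + log([A^-]/[HA]) = 7.52 + log(0.001991/0.007540) = 7.52 + (-0.58) = 6.94.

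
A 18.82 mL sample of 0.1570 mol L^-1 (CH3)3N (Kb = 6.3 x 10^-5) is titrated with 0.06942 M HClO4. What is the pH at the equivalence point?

5.56

n((CH3)3N) = 0.1570 x 0.01882 = 0.002955 mol; V(HClO4) at equivalence = 0.002955/0.06942 = 0.04256 L.
At equivalence the base is fully converted to (CH3)3NH+; total volume = 0.06138 L, so [(CH3)3NH+] = 0.002955/0.06138 = 0.04814 M.
Ka((CH3)3NH+) = Kw/Kb = 1.0e-14 / 6.3 x 10^-5 = 1.59e-10.
[H^+] = sqrt(Ka x [(CH3)3NH+]) = sqrt(1.59e-10 x 0.04814) = 2.76e-6 M.
pH = -log(2.76e-6) = 5.56.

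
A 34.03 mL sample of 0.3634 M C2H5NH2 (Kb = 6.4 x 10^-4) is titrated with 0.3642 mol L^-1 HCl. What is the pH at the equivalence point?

n(C2H5NH2) = 0.3634 x 0.03403 = 0.01237 mol; V(HCl) at equivalence = 0.01237/0.3642 = 0.03396 L.
At equivalence the base is fully converted to C2H5NH3+; total volume = 0.06799 L, so [C2H5NH3+] = 0.01237/0.06799 = 0.1819 M.
Ka(C2H5NH3+) = Kw/Kb = 1.0e-14 / 6.4 x 10^-4 = 1.56e-11.
[H^+] = sqrt(Ka x [C2H5NH3+]) = sqrt(1.56e-11 x 0.1819) = 1.69e-6 M.
pH = -log(1.69e-6) = 5.77.

5.77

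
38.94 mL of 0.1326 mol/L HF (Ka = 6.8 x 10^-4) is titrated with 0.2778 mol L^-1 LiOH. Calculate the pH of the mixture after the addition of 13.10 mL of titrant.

3.55

Initial n(HF) = 0.1326 x 0.03894 = 0.005163 mol.
n(LiOH) added = 0.2778 x 0.01310 = 0.003639 mol, converting that many moles of HF to F-.
Remaining n(HF) = 0.001524 mol; n(F-) = 0.003639 mol.
By Henderson-Hasselbalch, pH = pKa + log([A^-]/[HA]) = 3.17 + log(0.003639/0.001524) = 3.17 + (+0.38) = 3.55.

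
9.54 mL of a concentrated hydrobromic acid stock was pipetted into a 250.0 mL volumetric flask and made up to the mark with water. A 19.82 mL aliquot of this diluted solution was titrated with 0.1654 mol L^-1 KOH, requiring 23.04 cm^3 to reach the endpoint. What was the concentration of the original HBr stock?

n(KOH) = 0.1654 x 0.02304 = 0.003811 mol.
n(HBr) in the aliquot = 0.003811 mol.
[diluted HBr] = 0.003811 / 0.01982 = 0.1923 M.
Dilution factor = 250.0/9.540 = 26.21, so [stock] = 0.1923 x 26.21 = 5.04 M.

5.04 M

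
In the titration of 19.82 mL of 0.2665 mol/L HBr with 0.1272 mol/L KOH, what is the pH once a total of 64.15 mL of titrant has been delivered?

12.53

n(acid) = 0.2665 x 0.01982 = 0.005282 mol; n(KOH) added = 0.1272 x 0.06415 = 0.008160 mol.
Base is in excess by 0.008160 - 0.005282 = 0.002878 mol in a total volume of 0.08397 L.
[OH^-] = 0.002878/0.08397 = 0.03427 M, so pOH = 1.47 and pH = 14.00 - 1.47 = 12.53.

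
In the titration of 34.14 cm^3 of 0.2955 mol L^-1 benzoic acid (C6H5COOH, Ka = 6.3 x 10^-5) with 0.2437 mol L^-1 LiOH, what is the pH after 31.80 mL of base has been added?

4.72

Initial n(C6H5COOH) = 0.2955 x 0.03414 = 0.01009 mol.
n(LiOH) added = 0.2437 x 0.03180 = 0.007750 mol, converting that many moles of C6H5COOH to C6H5COO-.
Remaining n(C6H5COOH) = 0.002339 mol; n(C6H5COO-) = 0.007750 mol.
By Henderson-Hasselbalch, pH = pKa + log([A^-]/[HA]) = 4.20 + log(0.007750/0.002339) = 4.20 + (+0.52) = 4.72.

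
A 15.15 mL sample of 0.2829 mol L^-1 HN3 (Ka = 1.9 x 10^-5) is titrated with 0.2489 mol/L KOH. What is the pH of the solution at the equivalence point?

n(HN3) = 0.2829 x 0.01515 = 0.004286 mol; V(KOH) at equivalence = 0.004286/0.2489 = 0.01722 L.
At equivalence all the acid is converted to N3-; total volume = 0.01515 + 0.01722 = 0.03237 L, so [N3-] = 0.004286/0.03237 = 0.1324 M.
Kb = Kw/Ka = 1.0e-14 / 1.9 x 10^-5 = 5.26e-10.
[OH^-] = sqrt(Kb x [N3-]) = sqrt(5.26e-10 x 0.1324) = 8.35e-6 M.
pOH = 5.08, so pH = 14.00 - 5.08 = 8.92.

8.92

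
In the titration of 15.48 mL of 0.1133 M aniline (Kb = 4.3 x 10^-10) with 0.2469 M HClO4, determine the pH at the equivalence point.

n(C6H5NH2) = 0.1133 x 0.01548 = 0.001754 mol; V(HClO4) at equivalence = 0.001754/0.2469 = 0.007104 L.
At equivalence the base is fully converted to C6H5NH3+; total volume = 0.02258 L, so [C6H5NH3+] = 0.001754/0.02258 = 0.07766 M.
Ka(C6H5NH3+) = Kw/Kb = 1.0e-14 / 4.3 x 10^-10 = 2.33e-5.
[H^+] = sqrt(Ka x [C6H5NH3+]) = sqrt(2.33e-5 x 0.07766) = 0.00134 M.
pH = -log(0.00134) = 2.87.

2.87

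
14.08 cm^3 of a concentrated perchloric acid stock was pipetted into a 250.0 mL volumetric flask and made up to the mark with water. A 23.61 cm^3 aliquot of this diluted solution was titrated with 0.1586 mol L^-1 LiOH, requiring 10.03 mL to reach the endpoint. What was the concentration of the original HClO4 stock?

1.20 M

n(LiOH) = 0.1586 x 0.01003 = 0.001591 mol.
n(HClO4) in the aliquot = 0.001591 mol.
[diluted HClO4] = 0.001591 / 0.02361 = 0.06738 M.
Dilution factor = 250.0/14.08 = 17.76, so [stock] = 0.06738 x 17.76 = 1.20 M.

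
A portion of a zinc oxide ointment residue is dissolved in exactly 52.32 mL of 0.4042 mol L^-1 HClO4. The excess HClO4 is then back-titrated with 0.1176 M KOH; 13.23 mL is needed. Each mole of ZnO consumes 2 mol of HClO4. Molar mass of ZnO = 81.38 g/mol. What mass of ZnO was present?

Total n(HClO4) added = 0.4042 x 0.05232 = 0.02115 mol.
n(KOH) used = 0.1176 x 0.01323 = 0.001556 mol, which equals the excess n(HClO4).
So n(HClO4) consumed by the sample = 0.02115 - 0.001556 = 0.01959 mol.
n(ZnO) = 0.01959 / 2 = 0.009796 mol.
mass = 0.009796 mol x 81.38 g/mol = 0.797 g.

0.797 g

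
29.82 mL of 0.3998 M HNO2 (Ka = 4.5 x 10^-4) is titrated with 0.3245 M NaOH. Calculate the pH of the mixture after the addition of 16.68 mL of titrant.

Initial n(HNO2) = 0.3998 x 0.02982 = 0.01192 mol.
n(NaOH) added = 0.3245 x 0.01668 = 0.005413 mol, converting that many moles of HNO2 to NO2-.
Remaining n(HNO2) = 0.006509 mol; n(NO2-) = 0.005413 mol.
By Henderson-Hasselbalch, pH = pKa + log([A^-]/[HA]) = 3.35 + log(0.005413/0.006509) = 3.35 + (-0.08) = 3.27.

3.27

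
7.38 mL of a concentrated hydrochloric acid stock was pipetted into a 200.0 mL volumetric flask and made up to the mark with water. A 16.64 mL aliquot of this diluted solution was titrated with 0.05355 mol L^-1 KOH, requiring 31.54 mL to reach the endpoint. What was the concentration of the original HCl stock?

2.75 M

n(KOH) = 0.05355 x 0.03154 = 0.001689 mol.
n(HCl) in the aliquot = 0.001689 mol.
[diluted HCl] = 0.001689 / 0.01664 = 0.1015 M.
Dilution factor = 200.0/7.380 = 27.10, so [stock] = 0.1015 x 27.10 = 2.75 M.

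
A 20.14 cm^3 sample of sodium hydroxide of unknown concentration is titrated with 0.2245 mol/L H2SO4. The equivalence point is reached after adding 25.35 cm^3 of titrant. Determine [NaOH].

n(H2SO4) delivered = 0.2245 x 0.02535 = 0.005691 mol.
The reaction is 2 NaOH + 1 H2SO4, so n(NaOH) = 0.005691 x 2/1 = 0.01138 mol.
[NaOH] = 0.01138 mol / 0.02014 L = 0.565 M.

0.565 M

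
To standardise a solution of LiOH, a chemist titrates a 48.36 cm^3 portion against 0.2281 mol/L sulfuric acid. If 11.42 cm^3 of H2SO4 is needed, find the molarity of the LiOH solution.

n(H2SO4) delivered = 0.2281 x 0.01142 = 0.002605 mol.
The reaction is 2 LiOH + 1 H2SO4, so n(LiOH) = 0.002605 x 2/1 = 0.005210 mol.
[LiOH] = 0.005210 mol / 0.04836 L = 0.108 M.

0.108 M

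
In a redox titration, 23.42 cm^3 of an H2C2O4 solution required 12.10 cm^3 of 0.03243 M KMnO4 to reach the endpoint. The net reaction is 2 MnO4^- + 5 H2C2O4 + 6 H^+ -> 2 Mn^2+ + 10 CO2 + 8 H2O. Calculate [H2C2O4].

n(KMnO4) = 0.03243 x 0.01210 = 0.0003924 mol.
From the balanced equation, 2 mol KMnO4 reacts with 5 mol H2C2O4, so n(H2C2O4) = 0.0003924 x 5/2 = 0.0009810 mol.
[H2C2O4] = 0.0009810 / 0.02342 L = 0.0419 M.

0.0419 M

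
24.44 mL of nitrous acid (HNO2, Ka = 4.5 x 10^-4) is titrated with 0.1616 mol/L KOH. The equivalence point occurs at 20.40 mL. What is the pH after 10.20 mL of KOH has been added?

3.35

10.20 mL is exactly half the equivalence volume (20.40/2), i.e. the half-equivalence point.
There, n(HA) = n(A^-), so pH = pKa = -log(4.5 x 10^-4) = 3.35.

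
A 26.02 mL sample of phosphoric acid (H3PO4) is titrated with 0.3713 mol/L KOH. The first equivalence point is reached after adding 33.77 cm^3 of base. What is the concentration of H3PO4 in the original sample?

n(KOH) = 0.3713 x 0.03377 = 0.01254 mol.
At the first equivalence point, 1 mol OH^- react per mol H3PO4, so n(H3PO4) = 0.01254 / 1 = 0.01254 mol.
[H3PO4] = 0.01254 / 0.02602 L = 0.482 M.

0.482 M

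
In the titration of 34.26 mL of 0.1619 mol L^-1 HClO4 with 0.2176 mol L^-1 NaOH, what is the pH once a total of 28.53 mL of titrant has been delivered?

n(acid) = 0.1619 x 0.03426 = 0.005547 mol; n(NaOH) added = 0.2176 x 0.02853 = 0.006208 mol.
Base is in excess by 0.006208 - 0.005547 = 0.0006614 mol in a total volume of 0.06279 L.
[OH^-] = 0.0006614/0.06279 = 0.01053 M, so pOH = 1.98 and pH = 14.00 - 1.98 = 12.02.

12.02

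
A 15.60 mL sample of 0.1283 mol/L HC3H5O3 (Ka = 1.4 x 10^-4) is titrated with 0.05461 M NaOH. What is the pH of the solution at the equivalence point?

8.22

n(HC3H5O3) = 0.1283 x 0.01560 = 0.002001 mol; V(NaOH) at equivalence = 0.002001/0.05461 = 0.03665 L.
At equivalence all the acid is converted to C3H5O3-; total volume = 0.01560 + 0.03665 = 0.05225 L, so [C3H5O3-] = 0.002001/0.05225 = 0.03831 M.
Kb = Kw/Ka = 1.0e-14 / 1.4 x 10^-4 = 7.14e-11.
[OH^-] = sqrt(Kb x [C3H5O3-]) = sqrt(7.14e-11 x 0.03831) = 1.65e-6 M.
pOH = 5.78, so pH = 14.00 - 5.78 = 8.22.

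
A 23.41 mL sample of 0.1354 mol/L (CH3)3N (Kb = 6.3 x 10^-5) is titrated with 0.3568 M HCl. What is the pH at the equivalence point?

5.40

n((CH3)3N) = 0.1354 x 0.02341 = 0.003170 mol; V(HCl) at equivalence = 0.003170/0.3568 = 0.008884 L.
At equivalence the base is fully converted to (CH3)3NH+; total volume = 0.03229 L, so [(CH3)3NH+] = 0.003170/0.03229 = 0.09815 M.
Ka((CH3)3NH+) = Kw/Kb = 1.0e-14 / 6.3 x 10^-5 = 1.59e-10.
[H^+] = sqrt(Ka x [(CH3)3NH+]) = sqrt(1.59e-10 x 0.09815) = 3.95e-6 M.
pH = -log(3.95e-6) = 5.40.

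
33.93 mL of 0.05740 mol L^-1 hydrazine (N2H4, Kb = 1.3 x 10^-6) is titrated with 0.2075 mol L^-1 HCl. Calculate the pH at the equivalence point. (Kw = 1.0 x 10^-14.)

n(N2H4) = 0.05740 x 0.03393 = 0.001948 mol; V(HCl) at equivalence = 0.001948/0.2075 = 0.009386 L.
At equivalence the base is fully converted to N2H5+; total volume = 0.04332 L, so [N2H5+] = 0.001948/0.04332 = 0.04496 M.
Ka(N2H5+) = Kw/Kb = 1.0e-14 / 1.3 x 10^-6 = 7.69e-9.
[H^+] = sqrt(Ka x [N2H5+]) = sqrt(7.69e-9 x 0.04496) = 1.86e-5 M.
pH = -log(1.86e-5) = 4.73.

4.73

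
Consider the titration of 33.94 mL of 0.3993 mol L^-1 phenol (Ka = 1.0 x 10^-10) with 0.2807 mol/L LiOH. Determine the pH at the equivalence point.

n(C6H5OH) = 0.3993 x 0.03394 = 0.01355 mol; V(LiOH) at equivalence = 0.01355/0.2807 = 0.04828 L.
At equivalence all the acid is converted to C6H5O-; total volume = 0.03394 + 0.04828 = 0.08222 L, so [C6H5O-] = 0.01355/0.08222 = 0.1648 M.
Kb = Kw/Ka = 1.0e-14 / 1.0 x 10^-10 = 0.000100.
[OH^-] = sqrt(Kb x [C6H5O-]) = sqrt(0.000100 x 0.1648) = 0.00406 M.
pOH = 2.39, so pH = 14.00 - 2.39 = 11.61.

11.61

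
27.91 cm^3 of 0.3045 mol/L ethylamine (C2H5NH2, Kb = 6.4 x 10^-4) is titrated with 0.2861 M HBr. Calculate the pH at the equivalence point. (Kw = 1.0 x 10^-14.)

n(C2H5NH2) = 0.3045 x 0.02791 = 0.008499 mol; V(HBr) at equivalence = 0.008499/0.2861 = 0.02970 L.
At equivalence the base is fully converted to C2H5NH3+; total volume = 0.05761 L, so [C2H5NH3+] = 0.008499/0.05761 = 0.1475 M.
Ka(C2H5NH3+) = Kw/Kb = 1.0e-14 / 6.4 x 10^-4 = 1.56e-11.
[H^+] = sqrt(Ka x [C2H5NH3+]) = sqrt(1.56e-11 x 0.1475) = 1.52e-6 M.
pH = -log(1.52e-6) = 5.82.

5.82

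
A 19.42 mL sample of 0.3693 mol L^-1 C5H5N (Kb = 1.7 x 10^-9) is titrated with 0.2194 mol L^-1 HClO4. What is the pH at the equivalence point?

3.05

n(C5H5N) = 0.3693 x 0.01942 = 0.007172 mol; V(HClO4) at equivalence = 0.007172/0.2194 = 0.03269 L.
At equivalence the base is fully converted to C5H5NH+; total volume = 0.05211 L, so [C5H5NH+] = 0.007172/0.05211 = 0.1376 M.
Ka(C5H5NH+) = Kw/Kb = 1.0e-14 / 1.7 x 10^-9 = 5.88e-6.
[H^+] = sqrt(Ka x [C5H5NH+]) = sqrt(5.88e-6 x 0.1376) = 0.000900 M.
pH = -log(0.000900) = 3.05.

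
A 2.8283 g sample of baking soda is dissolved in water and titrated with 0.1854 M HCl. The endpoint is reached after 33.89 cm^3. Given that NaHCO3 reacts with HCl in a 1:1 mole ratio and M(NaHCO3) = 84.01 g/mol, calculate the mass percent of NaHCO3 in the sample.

n(HCl) = 0.1854 x 0.03389 = 0.006283 mol.
n(NaHCO3) = 0.006283 / 1 = 0.006283 mol.
mass of NaHCO3 = 0.006283 x 84.01 = 0.5279 g.
% purity = 0.5279 / 2.8283 x 100 = 18.7%.

18.7%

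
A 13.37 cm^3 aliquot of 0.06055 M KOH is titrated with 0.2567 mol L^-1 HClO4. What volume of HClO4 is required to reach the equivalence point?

n(KOH) = 0.06055 mol/L x 0.01337 L = 0.0008096 mol.
At equivalence n(HClO4) = n(KOH) = 0.0008096 mol.
V(HClO4) = 0.0008096 / 0.2567 = 0.003154 L = 3.15 mL.

3.15 mL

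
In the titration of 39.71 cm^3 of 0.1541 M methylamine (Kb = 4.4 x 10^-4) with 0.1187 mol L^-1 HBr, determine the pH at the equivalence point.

n(CH3NH2) = 0.1541 x 0.03971 = 0.006119 mol; V(HBr) at equivalence = 0.006119/0.1187 = 0.05155 L.
At equivalence the base is fully converted to CH3NH3+; total volume = 0.09126 L, so [CH3NH3+] = 0.006119/0.09126 = 0.06705 M.
Ka(CH3NH3+) = Kw/Kb = 1.0e-14 / 4.4 x 10^-4 = 2.27e-11.
[H^+] = sqrt(Ka x [CH3NH3+]) = sqrt(2.27e-11 x 0.06705) = 1.23e-6 M.
pH = -log(1.23e-6) = 5.91.

5.91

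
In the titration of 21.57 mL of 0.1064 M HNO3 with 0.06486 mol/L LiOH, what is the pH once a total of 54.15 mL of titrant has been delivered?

n(acid) = 0.1064 x 0.02157 = 0.002295 mol; n(LiOH) added = 0.06486 x 0.05415 = 0.003512 mol.
Base is in excess by 0.003512 - 0.002295 = 0.001217 mol in a total volume of 0.07572 L.
[OH^-] = 0.001217/0.07572 = 0.01607 M, so pOH = 1.79 and pH = 14.00 - 1.79 = 12.21.

12.21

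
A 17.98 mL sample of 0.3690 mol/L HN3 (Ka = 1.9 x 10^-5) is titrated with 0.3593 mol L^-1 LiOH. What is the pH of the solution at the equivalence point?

n(HN3) = 0.3690 x 0.01798 = 0.006635 mol; V(LiOH) at equivalence = 0.006635/0.3593 = 0.01847 L.
At equivalence all the acid is converted to N3-; total volume = 0.01798 + 0.01847 = 0.03645 L, so [N3-] = 0.006635/0.03645 = 0.1820 M.
Kb = Kw/Ka = 1.0e-14 / 1.9 x 10^-5 = 5.26e-10.
[OH^-] = sqrt(Kb x [N3-]) = sqrt(5.26e-10 x 0.1820) = 9.79e-6 M.
pOH = 5.01, so pH = 14.00 - 5.01 = 8.99.

8.99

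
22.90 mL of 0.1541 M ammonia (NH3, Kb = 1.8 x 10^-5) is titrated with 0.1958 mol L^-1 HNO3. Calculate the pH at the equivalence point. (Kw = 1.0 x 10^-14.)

n(NH3) = 0.1541 x 0.02290 = 0.003529 mol; V(HNO3) at equivalence = 0.003529/0.1958 = 0.01802 L.
At equivalence the base is fully converted to NH4+; total volume = 0.04092 L, so [NH4+] = 0.003529/0.04092 = 0.08623 M.
Ka(NH4+) = Kw/Kb = 1.0e-14 / 1.8 x 10^-5 = 5.56e-10.
[H^+] = sqrt(Ka x [NH4+]) = sqrt(5.56e-10 x 0.08623) = 6.92e-6 M.
pH = -log(6.92e-6) = 5.16.

5.16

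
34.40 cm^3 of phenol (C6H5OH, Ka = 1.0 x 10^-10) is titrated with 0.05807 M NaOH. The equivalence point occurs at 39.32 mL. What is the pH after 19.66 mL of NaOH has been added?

19.66 mL is exactly half the equivalence volume (39.32/2), i.e. the half-equivalence point.
There, n(HA) = n(A^-), so pH = pKa = -log(1.0 x 10^-10) = 10.00.

10.00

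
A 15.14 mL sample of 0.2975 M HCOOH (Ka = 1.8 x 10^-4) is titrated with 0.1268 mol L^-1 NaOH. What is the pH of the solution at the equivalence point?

8.35

n(HCOOH) = 0.2975 x 0.01514 = 0.004504 mol; V(NaOH) at equivalence = 0.004504/0.1268 = 0.03552 L.
At equivalence all the acid is converted to HCOO-; total volume = 0.01514 + 0.03552 = 0.05066 L, so [HCOO-] = 0.004504/0.05066 = 0.08891 M.
Kb = Kw/Ka = 1.0e-14 / 1.8 x 10^-4 = 5.56e-11.
[OH^-] = sqrt(Kb x [HCOO-]) = sqrt(5.56e-11 x 0.08891) = 2.22e-6 M.
pOH = 5.65, so pH = 14.00 - 5.65 = 8.35.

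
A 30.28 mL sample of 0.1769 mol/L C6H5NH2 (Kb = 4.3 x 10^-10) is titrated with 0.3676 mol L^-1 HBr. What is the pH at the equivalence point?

n(C6H5NH2) = 0.1769 x 0.03028 = 0.005357 mol; V(HBr) at equivalence = 0.005357/0.3676 = 0.01457 L.
At equivalence the base is fully converted to C6H5NH3+; total volume = 0.04485 L, so [C6H5NH3+] = 0.005357/0.04485 = 0.1194 M.
Ka(C6H5NH3+) = Kw/Kb = 1.0e-14 / 4.3 x 10^-10 = 2.33e-5.
[H^+] = sqrt(Ka x [C6H5NH3+]) = sqrt(2.33e-5 x 0.1194) = 0.00167 M.
pH = -log(0.00167) = 2.78.

2.78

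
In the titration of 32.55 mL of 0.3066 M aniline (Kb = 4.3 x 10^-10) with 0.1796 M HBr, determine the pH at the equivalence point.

2.79

n(C6H5NH2) = 0.3066 x 0.03255 = 0.009980 mol; V(HBr) at equivalence = 0.009980/0.1796 = 0.05557 L.
At equivalence the base is fully converted to C6H5NH3+; total volume = 0.08812 L, so [C6H5NH3+] = 0.009980/0.08812 = 0.1133 M.
Ka(C6H5NH3+) = Kw/Kb = 1.0e-14 / 4.3 x 10^-10 = 2.33e-5.
[H^+] = sqrt(Ka x [C6H5NH3+]) = sqrt(2.33e-5 x 0.1133) = 0.00162 M.
pH = -log(0.00162) = 2.79.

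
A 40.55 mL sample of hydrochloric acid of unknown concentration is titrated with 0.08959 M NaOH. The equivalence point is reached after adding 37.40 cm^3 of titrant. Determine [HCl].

0.0826 M

n(NaOH) delivered = 0.08959 x 0.03740 = 0.003351 mol.
For a 1:1 reaction, n(HCl) = 0.003351 mol.
[HCl] = 0.003351 mol / 0.04055 L = 0.0826 M.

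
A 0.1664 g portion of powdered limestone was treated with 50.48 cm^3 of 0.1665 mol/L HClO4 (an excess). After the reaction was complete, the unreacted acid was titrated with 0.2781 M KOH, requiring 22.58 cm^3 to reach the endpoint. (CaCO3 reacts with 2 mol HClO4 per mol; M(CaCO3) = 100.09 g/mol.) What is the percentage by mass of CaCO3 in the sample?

63.9%

Total n(HClO4) added = 0.1665 x 0.05048 = 0.008405 mol.
n(KOH) used = 0.2781 x 0.02258 = 0.006279 mol, which equals the excess n(HClO4).
So n(HClO4) consumed by the sample = 0.008405 - 0.006279 = 0.002125 mol.
n(CaCO3) = 0.002125 / 2 = 0.001063 mol.
mass CaCO3 = 0.001063 x 100.09 = 0.1064 g, so %CaCO3 = 0.1064/0.1664 x 100 = 63.9%.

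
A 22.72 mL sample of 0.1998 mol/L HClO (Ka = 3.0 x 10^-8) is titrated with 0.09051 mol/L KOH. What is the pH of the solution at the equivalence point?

10.16

n(HClO) = 0.1998 x 0.02272 = 0.004539 mol; V(KOH) at equivalence = 0.004539/0.09051 = 0.05015 L.
At equivalence all the acid is converted to ClO-; total volume = 0.02272 + 0.05015 = 0.07287 L, so [ClO-] = 0.004539/0.07287 = 0.06229 M.
Kb = Kw/Ka = 1.0e-14 / 3.0 x 10^-8 = 3.33e-7.
[OH^-] = sqrt(Kb x [ClO-]) = sqrt(3.33e-7 x 0.06229) = 0.000144 M.
pOH = 3.84, so pH = 14.00 - 3.84 = 10.16.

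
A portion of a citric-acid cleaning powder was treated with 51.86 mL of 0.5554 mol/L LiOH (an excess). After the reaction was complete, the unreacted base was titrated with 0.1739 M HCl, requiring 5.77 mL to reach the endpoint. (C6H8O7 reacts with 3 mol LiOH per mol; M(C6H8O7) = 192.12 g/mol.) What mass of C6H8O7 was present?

Total n(LiOH) added = 0.5554 x 0.05186 = 0.02880 mol.
n(HCl) used = 0.1739 x 0.005770 = 0.001003 mol, which equals the excess n(LiOH).
So n(LiOH) consumed by the sample = 0.02880 - 0.001003 = 0.02780 mol.
n(C6H8O7) = 0.02780 / 3 = 0.009267 mol.
mass = 0.009267 mol x 192.12 g/mol = 1.78 g.

1.78 g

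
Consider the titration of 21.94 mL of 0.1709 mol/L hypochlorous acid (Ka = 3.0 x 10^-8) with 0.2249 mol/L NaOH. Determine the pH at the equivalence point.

10.26

n(HClO) = 0.1709 x 0.02194 = 0.003750 mol; V(NaOH) at equivalence = 0.003750/0.2249 = 0.01667 L.
At equivalence all the acid is converted to ClO-; total volume = 0.02194 + 0.01667 = 0.03861 L, so [ClO-] = 0.003750/0.03861 = 0.09711 M.
Kb = Kw/Ka = 1.0e-14 / 3.0 x 10^-8 = 3.33e-7.
[OH^-] = sqrt(Kb x [ClO-]) = sqrt(3.33e-7 x 0.09711) = 0.000180 M.
pOH = 3.74, so pH = 14.00 - 3.74 = 10.26.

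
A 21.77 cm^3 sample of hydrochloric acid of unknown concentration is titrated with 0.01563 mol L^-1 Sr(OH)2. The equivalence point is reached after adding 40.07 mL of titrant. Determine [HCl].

n(Sr(OH)2) delivered = 0.01563 x 0.04007 = 0.0006263 mol.
The reaction is 2 HCl + 1 Sr(OH)2, so n(HCl) = 0.0006263 x 2/1 = 0.001253 mol.
[HCl] = 0.001253 mol / 0.02177 L = 0.0575 M.

0.0575 M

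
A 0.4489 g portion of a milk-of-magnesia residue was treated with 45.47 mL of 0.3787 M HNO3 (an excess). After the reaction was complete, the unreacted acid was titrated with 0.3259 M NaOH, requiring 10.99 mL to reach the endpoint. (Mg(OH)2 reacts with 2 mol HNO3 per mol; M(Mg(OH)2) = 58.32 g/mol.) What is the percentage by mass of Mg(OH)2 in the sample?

88.6%

Total n(HNO3) added = 0.3787 x 0.04547 = 0.01722 mol.
n(NaOH) used = 0.3259 x 0.01099 = 0.003582 mol, which equals the excess n(HNO3).
So n(HNO3) consumed by the sample = 0.01722 - 0.003582 = 0.01364 mol.
n(Mg(OH)2) = 0.01364 / 2 = 0.006819 mol.
mass Mg(OH)2 = 0.006819 x 58.32 = 0.3977 g, so %Mg(OH)2 = 0.3977/0.4489 x 100 = 88.6%.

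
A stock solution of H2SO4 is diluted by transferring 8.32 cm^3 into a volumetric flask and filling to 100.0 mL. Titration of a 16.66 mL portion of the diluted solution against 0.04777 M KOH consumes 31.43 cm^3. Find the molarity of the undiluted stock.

n(KOH) = 0.04777 x 0.03143 = 0.001501 mol.
n(H2SO4) in the aliquot = 0.001501 x 1/2 = 0.0007507 mol.
[diluted H2SO4] = 0.0007507 / 0.01666 = 0.04506 M.
Dilution factor = 100.0/8.320 = 12.02, so [stock] = 0.04506 x 12.02 = 0.542 M.

0.542 M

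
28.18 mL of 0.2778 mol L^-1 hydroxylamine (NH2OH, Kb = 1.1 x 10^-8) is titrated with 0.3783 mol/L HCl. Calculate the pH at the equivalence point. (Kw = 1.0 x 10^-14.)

n(NH2OH) = 0.2778 x 0.02818 = 0.007828 mol; V(HCl) at equivalence = 0.007828/0.3783 = 0.02069 L.
At equivalence the base is fully converted to NH3OH+; total volume = 0.04887 L, so [NH3OH+] = 0.007828/0.04887 = 0.1602 M.
Ka(NH3OH+) = Kw/Kb = 1.0e-14 / 1.1 x 10^-8 = 9.09e-7.
[H^+] = sqrt(Ka x [NH3OH+]) = sqrt(9.09e-7 x 0.1602) = 0.000382 M.
pH = -log(0.000382) = 3.42.

3.42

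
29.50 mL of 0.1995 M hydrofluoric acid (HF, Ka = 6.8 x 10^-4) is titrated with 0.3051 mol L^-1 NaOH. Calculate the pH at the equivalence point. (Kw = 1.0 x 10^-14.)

8.12

n(HF) = 0.1995 x 0.02950 = 0.005885 mol; V(NaOH) at equivalence = 0.005885/0.3051 = 0.01929 L.
At equivalence all the acid is converted to F-; total volume = 0.02950 + 0.01929 = 0.04879 L, so [F-] = 0.005885/0.04879 = 0.1206 M.
Kb = Kw/Ka = 1.0e-14 / 6.8 x 10^-4 = 1.47e-11.
[OH^-] = sqrt(Kb x [F-]) = sqrt(1.47e-11 x 0.1206) = 1.33e-6 M.
pOH = 5.88, so pH = 14.00 - 5.88 = 8.12.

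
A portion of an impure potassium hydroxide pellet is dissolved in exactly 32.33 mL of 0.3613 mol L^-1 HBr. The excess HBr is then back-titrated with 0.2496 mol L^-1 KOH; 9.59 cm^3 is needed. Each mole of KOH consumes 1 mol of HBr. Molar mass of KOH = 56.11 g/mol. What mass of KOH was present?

0.521 g

Total n(HBr) added = 0.3613 x 0.03233 = 0.01168 mol.
n(KOH) used = 0.2496 x 0.009590 = 0.002394 mol, which equals the excess n(HBr).
So n(HBr) consumed by the sample = 0.01168 - 0.002394 = 0.009287 mol.
n(KOH) = 0.009287 / 1 = 0.009287 mol.
mass = 0.009287 mol x 56.11 g/mol = 0.521 g.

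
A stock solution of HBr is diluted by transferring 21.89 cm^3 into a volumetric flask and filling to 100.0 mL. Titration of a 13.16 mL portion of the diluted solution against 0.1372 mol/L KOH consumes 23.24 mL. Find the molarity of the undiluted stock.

1.11 M

n(KOH) = 0.1372 x 0.02324 = 0.003189 mol.
n(HBr) in the aliquot = 0.003189 mol.
[diluted HBr] = 0.003189 / 0.01316 = 0.2423 M.
Dilution factor = 100.0/21.89 = 4.568, so [stock] = 0.2423 x 4.568 = 1.11 M.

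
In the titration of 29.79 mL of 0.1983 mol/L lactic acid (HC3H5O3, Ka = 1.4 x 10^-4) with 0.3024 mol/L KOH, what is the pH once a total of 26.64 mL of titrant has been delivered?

n(acid) = 0.1983 x 0.02979 = 0.005907 mol; n(KOH) added = 0.3024 x 0.02664 = 0.008056 mol.
Base is in excess by 0.008056 - 0.005907 = 0.002149 mol in a total volume of 0.05643 L.
[OH^-] = 0.002149/0.05643 = 0.03808 M, so pOH = 1.42 and pH = 14.00 - 1.42 = 12.58.

12.58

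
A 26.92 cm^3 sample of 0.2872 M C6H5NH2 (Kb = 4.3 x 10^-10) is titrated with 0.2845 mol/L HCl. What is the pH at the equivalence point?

n(C6H5NH2) = 0.2872 x 0.02692 = 0.007731 mol; V(HCl) at equivalence = 0.007731/0.2845 = 0.02718 L.
At equivalence the base is fully converted to C6H5NH3+; total volume = 0.05410 L, so [C6H5NH3+] = 0.007731/0.05410 = 0.1429 M.
Ka(C6H5NH3+) = Kw/Kb = 1.0e-14 / 4.3 x 10^-10 = 2.33e-5.
[H^+] = sqrt(Ka x [C6H5NH3+]) = sqrt(2.33e-5 x 0.1429) = 0.00182 M.
pH = -log(0.00182) = 2.74.

2.74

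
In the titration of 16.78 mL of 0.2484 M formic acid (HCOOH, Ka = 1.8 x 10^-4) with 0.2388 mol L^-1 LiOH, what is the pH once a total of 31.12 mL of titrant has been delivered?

12.83

n(acid) = 0.2484 x 0.01678 = 0.004168 mol; n(LiOH) added = 0.2388 x 0.03112 = 0.007431 mol.
Base is in excess by 0.007431 - 0.004168 = 0.003263 mol in a total volume of 0.04790 L.
[OH^-] = 0.003263/0.04790 = 0.06813 M, so pOH = 1.17 and pH = 14.00 - 1.17 = 12.83.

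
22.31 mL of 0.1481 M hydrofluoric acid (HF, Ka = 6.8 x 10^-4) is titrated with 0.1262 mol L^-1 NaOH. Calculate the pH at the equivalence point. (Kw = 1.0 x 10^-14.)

n(HF) = 0.1481 x 0.02231 = 0.003304 mol; V(NaOH) at equivalence = 0.003304/0.1262 = 0.02618 L.
At equivalence all the acid is converted to F-; total volume = 0.02231 + 0.02618 = 0.04849 L, so [F-] = 0.003304/0.04849 = 0.06814 M.
Kb = Kw/Ka = 1.0e-14 / 6.8 x 10^-4 = 1.47e-11.
[OH^-] = sqrt(Kb x [F-]) = sqrt(1.47e-11 x 0.06814) = 1.00e-6 M.
pOH = 6.00, so pH = 14.00 - 6.00 = 8.00.

8.00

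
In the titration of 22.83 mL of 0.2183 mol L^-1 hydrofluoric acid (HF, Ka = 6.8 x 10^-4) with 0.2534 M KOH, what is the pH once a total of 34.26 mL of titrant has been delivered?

n(acid) = 0.2183 x 0.02283 = 0.004984 mol; n(KOH) added = 0.2534 x 0.03426 = 0.008681 mol.
Base is in excess by 0.008681 - 0.004984 = 0.003698 mol in a total volume of 0.05709 L.
[OH^-] = 0.003698/0.05709 = 0.06477 M, so pOH = 1.19 and pH = 14.00 - 1.19 = 12.81.

12.81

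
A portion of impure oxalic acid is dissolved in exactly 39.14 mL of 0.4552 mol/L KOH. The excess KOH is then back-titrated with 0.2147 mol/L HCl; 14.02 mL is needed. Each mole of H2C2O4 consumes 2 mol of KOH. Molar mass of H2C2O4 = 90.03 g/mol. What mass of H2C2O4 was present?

0.667 g

Total n(KOH) added = 0.4552 x 0.03914 = 0.01782 mol.
n(HCl) used = 0.2147 x 0.01402 = 0.003010 mol, which equals the excess n(KOH).
So n(KOH) consumed by the sample = 0.01782 - 0.003010 = 0.01481 mol.
n(H2C2O4) = 0.01481 / 2 = 0.007403 mol.
mass = 0.007403 mol x 90.03 g/mol = 0.667 g.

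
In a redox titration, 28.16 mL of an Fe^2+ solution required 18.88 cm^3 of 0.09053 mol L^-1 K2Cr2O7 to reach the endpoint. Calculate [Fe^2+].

0.364 M

n(K2Cr2O7) = 0.09053 x 0.01888 = 0.001709 mol.
From the balanced equation, 1 mol K2Cr2O7 reacts with 6 mol Fe^2+, so n(Fe^2+) = 0.001709 x 6/1 = 0.01026 mol.
[Fe^2+] = 0.01026 / 0.02816 L = 0.364 M.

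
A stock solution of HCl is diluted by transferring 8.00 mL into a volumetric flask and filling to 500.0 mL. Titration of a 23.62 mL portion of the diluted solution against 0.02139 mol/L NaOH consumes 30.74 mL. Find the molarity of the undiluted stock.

1.74 M

n(NaOH) = 0.02139 x 0.03074 = 0.0006575 mol.
n(HCl) in the aliquot = 0.0006575 mol.
[diluted HCl] = 0.0006575 / 0.02362 = 0.02784 M.
Dilution factor = 500.0/8.000 = 62.50, so [stock] = 0.02784 x 62.50 = 1.74 M.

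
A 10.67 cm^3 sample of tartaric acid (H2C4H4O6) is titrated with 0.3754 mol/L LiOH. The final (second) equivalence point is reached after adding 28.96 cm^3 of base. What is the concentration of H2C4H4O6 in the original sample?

0.509 M

n(LiOH) = 0.3754 x 0.02896 = 0.01087 mol.
At the final (second) equivalence point, 2 mol OH^- react per mol H2C4H4O6, so n(H2C4H4O6) = 0.01087 / 2 = 0.005436 mol.
[H2C4H4O6] = 0.005436 / 0.01067 L = 0.509 M.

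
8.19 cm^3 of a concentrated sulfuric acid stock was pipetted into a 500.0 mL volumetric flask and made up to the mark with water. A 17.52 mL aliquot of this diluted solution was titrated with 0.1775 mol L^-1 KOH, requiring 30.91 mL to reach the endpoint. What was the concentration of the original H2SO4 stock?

n(KOH) = 0.1775 x 0.03091 = 0.005487 mol.
n(H2SO4) in the aliquot = 0.005487 x 1/2 = 0.002743 mol.
[diluted H2SO4] = 0.002743 / 0.01752 = 0.1566 M.
Dilution factor = 500.0/8.190 = 61.05, so [stock] = 0.1566 x 61.05 = 9.56 M.

9.56 M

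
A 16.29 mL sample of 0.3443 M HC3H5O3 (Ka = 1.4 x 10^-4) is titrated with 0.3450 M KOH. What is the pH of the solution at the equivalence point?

n(HC3H5O3) = 0.3443 x 0.01629 = 0.005609 mol; V(KOH) at equivalence = 0.005609/0.3450 = 0.01626 L.
At equivalence all the acid is converted to C3H5O3-; total volume = 0.01629 + 0.01626 = 0.03255 L, so [C3H5O3-] = 0.005609/0.03255 = 0.1723 M.
Kb = Kw/Ka = 1.0e-14 / 1.4 x 10^-4 = 7.14e-11.
[OH^-] = sqrt(Kb x [C3H5O3-]) = sqrt(7.14e-11 x 0.1723) = 3.51e-6 M.
pOH = 5.45, so pH = 14.00 - 5.45 = 8.55.

8.55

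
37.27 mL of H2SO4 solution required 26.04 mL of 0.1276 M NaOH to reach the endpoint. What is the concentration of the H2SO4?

0.0446 M

n(NaOH) delivered = 0.1276 x 0.02604 = 0.003323 mol.
The reaction is 1 H2SO4 + 2 NaOH, so n(H2SO4) = 0.003323 x 1/2 = 0.001661 mol.
[H2SO4] = 0.001661 mol / 0.03727 L = 0.0446 M.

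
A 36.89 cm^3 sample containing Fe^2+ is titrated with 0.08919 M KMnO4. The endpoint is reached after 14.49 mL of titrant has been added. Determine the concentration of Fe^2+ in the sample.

n(KMnO4) = 0.08919 x 0.01449 = 0.001292 mol.
From the balanced equation, 1 mol KMnO4 reacts with 5 mol Fe^2+, so n(Fe^2+) = 0.001292 x 5/1 = 0.006462 mol.
[Fe^2+] = 0.006462 / 0.03689 L = 0.175 M.

0.175 M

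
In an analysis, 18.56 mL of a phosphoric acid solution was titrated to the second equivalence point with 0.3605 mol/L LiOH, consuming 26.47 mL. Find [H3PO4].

0.257 M

n(LiOH) = 0.3605 x 0.02647 = 0.009542 mol.
At the second equivalence point, 2 mol OH^- react per mol H3PO4, so n(H3PO4) = 0.009542 / 2 = 0.004771 mol.
[H3PO4] = 0.004771 / 0.01856 L = 0.257 M.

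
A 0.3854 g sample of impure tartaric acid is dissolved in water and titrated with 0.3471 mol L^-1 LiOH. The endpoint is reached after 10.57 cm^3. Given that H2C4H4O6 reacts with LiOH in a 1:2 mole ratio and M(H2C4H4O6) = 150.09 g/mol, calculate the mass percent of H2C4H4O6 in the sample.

n(LiOH) = 0.3471 x 0.01057 = 0.003669 mol.
n(H2C4H4O6) = 0.003669 / 2 = 0.001834 mol.
mass of H2C4H4O6 = 0.001834 x 150.09 = 0.2753 g.
% purity = 0.2753 / 0.3854 x 100 = 71.4%.

71.4%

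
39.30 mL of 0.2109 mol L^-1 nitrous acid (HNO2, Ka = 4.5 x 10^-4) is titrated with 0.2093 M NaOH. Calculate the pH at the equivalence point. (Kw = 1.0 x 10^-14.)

n(HNO2) = 0.2109 x 0.03930 = 0.008288 mol; V(NaOH) at equivalence = 0.008288/0.2093 = 0.03960 L.
At equivalence all the acid is converted to NO2-; total volume = 0.03930 + 0.03960 = 0.07890 L, so [NO2-] = 0.008288/0.07890 = 0.1050 M.
Kb = Kw/Ka = 1.0e-14 / 4.5 x 10^-4 = 2.22e-11.
[OH^-] = sqrt(Kb x [NO2-]) = sqrt(2.22e-11 x 0.1050) = 1.53e-6 M.
pOH = 5.82, so pH = 14.00 - 5.82 = 8.18.

8.18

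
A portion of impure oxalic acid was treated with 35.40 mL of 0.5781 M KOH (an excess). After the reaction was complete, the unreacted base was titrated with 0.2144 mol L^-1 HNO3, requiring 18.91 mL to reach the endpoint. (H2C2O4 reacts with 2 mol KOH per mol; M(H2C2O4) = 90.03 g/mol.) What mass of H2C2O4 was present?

0.739 g

Total n(KOH) added = 0.5781 x 0.03540 = 0.02046 mol.
n(HNO3) used = 0.2144 x 0.01891 = 0.004054 mol, which equals the excess n(KOH).
So n(KOH) consumed by the sample = 0.02046 - 0.004054 = 0.01641 mol.
n(H2C2O4) = 0.01641 / 2 = 0.008205 mol.
mass = 0.008205 mol x 90.03 g/mol = 0.739 g.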